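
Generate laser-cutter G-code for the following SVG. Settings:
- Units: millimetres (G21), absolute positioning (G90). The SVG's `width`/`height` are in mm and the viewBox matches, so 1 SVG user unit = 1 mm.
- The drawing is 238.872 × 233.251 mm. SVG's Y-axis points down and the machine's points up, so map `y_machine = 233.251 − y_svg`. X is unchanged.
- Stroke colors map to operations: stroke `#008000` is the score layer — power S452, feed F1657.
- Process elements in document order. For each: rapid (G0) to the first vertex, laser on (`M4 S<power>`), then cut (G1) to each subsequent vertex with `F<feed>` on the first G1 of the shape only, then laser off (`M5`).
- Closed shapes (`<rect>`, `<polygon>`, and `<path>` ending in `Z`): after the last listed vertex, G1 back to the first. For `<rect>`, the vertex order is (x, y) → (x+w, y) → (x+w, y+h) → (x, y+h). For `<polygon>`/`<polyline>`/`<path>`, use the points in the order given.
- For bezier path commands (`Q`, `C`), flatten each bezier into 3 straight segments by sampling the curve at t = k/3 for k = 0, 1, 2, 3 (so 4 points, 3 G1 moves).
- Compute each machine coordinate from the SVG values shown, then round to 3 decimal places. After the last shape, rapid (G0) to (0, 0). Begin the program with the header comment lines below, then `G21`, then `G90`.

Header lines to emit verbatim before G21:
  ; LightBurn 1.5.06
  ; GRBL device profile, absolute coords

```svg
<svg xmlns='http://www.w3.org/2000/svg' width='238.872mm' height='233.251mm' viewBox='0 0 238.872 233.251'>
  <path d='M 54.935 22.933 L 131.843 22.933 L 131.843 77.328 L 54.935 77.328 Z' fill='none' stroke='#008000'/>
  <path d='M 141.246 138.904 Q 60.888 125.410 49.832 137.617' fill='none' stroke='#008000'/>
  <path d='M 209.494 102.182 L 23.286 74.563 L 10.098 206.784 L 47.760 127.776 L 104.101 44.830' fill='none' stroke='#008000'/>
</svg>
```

viewBox `0 0 238.872 233.251` with mm width/height → 1 unit = 1 mm. Flip: y_m = 233.251 − y_svg.

**Shape 1** — `<path>` rectangle, stroke `#008000` → score (S452, F1657). Machine vertices: (54.935,210.318) → (131.843,210.318) → (131.843,155.923) → (54.935,155.923) → (54.935,210.318). Closed: final G1 returns to the first vertex.

**Shape 2** — `<path>` quadratic bezier, stroke `#008000` → score (S452, F1657). Control points (SVG): P0=(141.246,138.904), P1=(60.888,125.410), P2=(49.832,137.617); sampled at t=k/3. Machine vertices: (141.246,94.347) → (95.374,100.487) → (64.903,100.916) → (49.832,95.634). Open path.

**Shape 3** — `<path>` open polyline, stroke `#008000` → score (S452, F1657). Machine vertices: (209.494,131.069) → (23.286,158.688) → (10.098,26.467) → (47.760,105.475) → (104.101,188.421). Open path.

; LightBurn 1.5.06
; GRBL device profile, absolute coords
G21
G90
G0 X54.935 Y210.318
M4 S452
G1 X131.843 Y210.318 F1657
G1 X131.843 Y155.923
G1 X54.935 Y155.923
G1 X54.935 Y210.318
M5
G0 X141.246 Y94.347
M4 S452
G1 X95.374 Y100.487 F1657
G1 X64.903 Y100.916
G1 X49.832 Y95.634
M5
G0 X209.494 Y131.069
M4 S452
G1 X23.286 Y158.688 F1657
G1 X10.098 Y26.467
G1 X47.760 Y105.475
G1 X104.101 Y188.421
M5
G0 X0.000 Y0.000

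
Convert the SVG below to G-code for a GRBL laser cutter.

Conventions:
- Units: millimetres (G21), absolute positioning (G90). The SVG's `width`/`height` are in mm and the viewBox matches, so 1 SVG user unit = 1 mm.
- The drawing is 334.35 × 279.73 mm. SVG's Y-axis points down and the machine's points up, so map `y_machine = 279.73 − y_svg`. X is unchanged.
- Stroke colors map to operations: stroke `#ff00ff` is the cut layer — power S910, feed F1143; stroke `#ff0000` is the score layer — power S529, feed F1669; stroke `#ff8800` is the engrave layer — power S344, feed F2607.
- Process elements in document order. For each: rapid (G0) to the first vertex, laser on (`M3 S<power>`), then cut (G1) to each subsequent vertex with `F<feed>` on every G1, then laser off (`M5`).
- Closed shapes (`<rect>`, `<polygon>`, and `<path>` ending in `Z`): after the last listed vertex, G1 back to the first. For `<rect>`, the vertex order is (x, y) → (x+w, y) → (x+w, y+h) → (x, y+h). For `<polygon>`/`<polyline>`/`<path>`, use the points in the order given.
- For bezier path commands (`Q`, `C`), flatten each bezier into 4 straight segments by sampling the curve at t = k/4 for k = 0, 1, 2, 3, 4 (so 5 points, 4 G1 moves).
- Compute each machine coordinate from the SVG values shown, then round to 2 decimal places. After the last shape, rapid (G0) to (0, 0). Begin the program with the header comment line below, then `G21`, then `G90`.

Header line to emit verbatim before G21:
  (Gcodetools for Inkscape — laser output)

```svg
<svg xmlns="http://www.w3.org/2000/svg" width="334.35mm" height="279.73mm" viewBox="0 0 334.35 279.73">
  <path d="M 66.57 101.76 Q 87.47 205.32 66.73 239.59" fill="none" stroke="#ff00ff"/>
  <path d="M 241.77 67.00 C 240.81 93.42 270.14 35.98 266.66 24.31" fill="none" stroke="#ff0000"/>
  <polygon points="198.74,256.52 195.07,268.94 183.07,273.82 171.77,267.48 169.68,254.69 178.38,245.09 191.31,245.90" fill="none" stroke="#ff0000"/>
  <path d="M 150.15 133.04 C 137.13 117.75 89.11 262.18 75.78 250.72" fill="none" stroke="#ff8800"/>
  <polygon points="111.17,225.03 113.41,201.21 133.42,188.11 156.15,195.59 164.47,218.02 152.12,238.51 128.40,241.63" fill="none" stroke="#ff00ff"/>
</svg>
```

1 u = 1 mm; y_m = 279.73 − y.

[1] `<path>` quadratic bezier, #ff00ff→cut S910 F1143: (66.57,177.97) → (74.42,130.52) → (77.06,91.73) → (74.50,61.61) → (66.73,40.14)

[2] `<path>` cubic bezier, #ff0000→score S529 F1669: (241.77,212.73) → (245.74,206.61) → (255.16,219.79) → (264.10,240.11) → (266.66,255.42)

[3] `<polygon>` regular polygon, #ff0000→score S529 F1669: (198.74,23.21) → (195.07,10.79) → (183.07,5.91) → (171.77,12.25) → (169.68,25.04) → (178.38,34.64) → (191.31,33.83) → (198.74,23.21) (closed)

[4] `<path>` cubic bezier, #ff8800→engrave S344 F2607: (150.15,146.69) → (134.91,133.14) → (113.08,89.29) → (91.19,44.71) → (75.78,29.01)

[5] `<polygon>` regular polygon, #ff00ff→cut S910 F1143: (111.17,54.70) → (113.41,78.52) → (133.42,91.62) → (156.15,84.14) → (164.47,61.71) → (152.12,41.22) → (128.40,38.10) → (111.17,54.70) (closed)

(Gcodetools for Inkscape — laser output)
G21
G90
G0 X66.57 Y177.97
M3 S910
G1 X74.42 Y130.52 F1143
G1 X77.06 Y91.73 F1143
G1 X74.50 Y61.61 F1143
G1 X66.73 Y40.14 F1143
M5
G0 X241.77 Y212.73
M3 S529
G1 X245.74 Y206.61 F1669
G1 X255.16 Y219.79 F1669
G1 X264.10 Y240.11 F1669
G1 X266.66 Y255.42 F1669
M5
G0 X198.74 Y23.21
M3 S529
G1 X195.07 Y10.79 F1669
G1 X183.07 Y5.91 F1669
G1 X171.77 Y12.25 F1669
G1 X169.68 Y25.04 F1669
G1 X178.38 Y34.64 F1669
G1 X191.31 Y33.83 F1669
G1 X198.74 Y23.21 F1669
M5
G0 X150.15 Y146.69
M3 S344
G1 X134.91 Y133.14 F2607
G1 X113.08 Y89.29 F2607
G1 X91.19 Y44.71 F2607
G1 X75.78 Y29.01 F2607
M5
G0 X111.17 Y54.70
M3 S910
G1 X113.41 Y78.52 F1143
G1 X133.42 Y91.62 F1143
G1 X156.15 Y84.14 F1143
G1 X164.47 Y61.71 F1143
G1 X152.12 Y41.22 F1143
G1 X128.40 Y38.10 F1143
G1 X111.17 Y54.70 F1143
M5
G0 X0.00 Y0.00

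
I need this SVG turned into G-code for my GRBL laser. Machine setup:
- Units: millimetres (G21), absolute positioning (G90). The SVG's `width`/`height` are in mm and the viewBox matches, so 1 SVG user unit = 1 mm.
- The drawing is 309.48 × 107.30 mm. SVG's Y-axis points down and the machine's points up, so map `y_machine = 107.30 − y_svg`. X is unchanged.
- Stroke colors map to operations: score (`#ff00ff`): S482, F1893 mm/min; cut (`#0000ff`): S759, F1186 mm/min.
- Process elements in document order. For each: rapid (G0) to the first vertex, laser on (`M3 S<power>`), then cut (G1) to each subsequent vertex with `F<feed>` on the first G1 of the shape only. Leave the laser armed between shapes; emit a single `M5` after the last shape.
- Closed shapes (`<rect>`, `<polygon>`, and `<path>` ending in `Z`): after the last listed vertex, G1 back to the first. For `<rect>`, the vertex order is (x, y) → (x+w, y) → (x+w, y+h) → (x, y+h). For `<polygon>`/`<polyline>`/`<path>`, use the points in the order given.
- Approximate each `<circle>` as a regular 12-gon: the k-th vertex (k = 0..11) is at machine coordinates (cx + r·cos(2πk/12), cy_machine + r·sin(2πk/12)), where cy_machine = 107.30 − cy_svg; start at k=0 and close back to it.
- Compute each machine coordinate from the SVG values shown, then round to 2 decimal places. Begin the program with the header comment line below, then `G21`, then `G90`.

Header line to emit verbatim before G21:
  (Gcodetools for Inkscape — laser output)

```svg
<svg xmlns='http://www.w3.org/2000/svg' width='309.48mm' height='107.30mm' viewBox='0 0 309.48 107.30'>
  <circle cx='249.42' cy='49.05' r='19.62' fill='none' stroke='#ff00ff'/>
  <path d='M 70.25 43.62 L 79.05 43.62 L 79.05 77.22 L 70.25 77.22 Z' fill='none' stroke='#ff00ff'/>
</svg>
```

(Gcodetools for Inkscape — laser output)
G21
G90
G0 X269.04 Y58.25
M3 S482
G1 X266.41 Y68.06 F1893
G1 X259.23 Y75.24
G1 X249.42 Y77.87
G1 X239.61 Y75.24
G1 X232.43 Y68.06
G1 X229.80 Y58.25
G1 X232.43 Y48.44
G1 X239.61 Y41.26
G1 X249.42 Y38.63
G1 X259.23 Y41.26
G1 X266.41 Y48.44
G1 X269.04 Y58.25
G0 X70.25 Y63.68
M3 S482
G1 X79.05 Y63.68 F1893
G1 X79.05 Y30.08
G1 X70.25 Y30.08
G1 X70.25 Y63.68
M5

Since the viewBox matches the mm dimensions, user units are millimetres directly. The only transform is the Y-flip y_m = 107.30 − y_svg.

Shape 1 is a circle drawn with `<circle>`. Its stroke #ff00ff means score at S482, F1893. After flipping Y the toolpath is (269.04,58.25) → (266.41,68.06) → (259.23,75.24) → (249.42,77.87) → (239.61,75.24) → (232.43,68.06) → (229.80,58.25) → (232.43,48.44) → (239.61,41.26) → (249.42,38.63) → (259.23,41.26) → (266.41,48.44) → (269.04,58.25), returning to the start.

Shape 2 is a rectangle drawn with `<path>`. Its stroke #ff00ff means score at S482, F1893. After flipping Y the toolpath is (70.25,63.68) → (79.05,63.68) → (79.05,30.08) → (70.25,30.08) → (70.25,63.68), returning to the start.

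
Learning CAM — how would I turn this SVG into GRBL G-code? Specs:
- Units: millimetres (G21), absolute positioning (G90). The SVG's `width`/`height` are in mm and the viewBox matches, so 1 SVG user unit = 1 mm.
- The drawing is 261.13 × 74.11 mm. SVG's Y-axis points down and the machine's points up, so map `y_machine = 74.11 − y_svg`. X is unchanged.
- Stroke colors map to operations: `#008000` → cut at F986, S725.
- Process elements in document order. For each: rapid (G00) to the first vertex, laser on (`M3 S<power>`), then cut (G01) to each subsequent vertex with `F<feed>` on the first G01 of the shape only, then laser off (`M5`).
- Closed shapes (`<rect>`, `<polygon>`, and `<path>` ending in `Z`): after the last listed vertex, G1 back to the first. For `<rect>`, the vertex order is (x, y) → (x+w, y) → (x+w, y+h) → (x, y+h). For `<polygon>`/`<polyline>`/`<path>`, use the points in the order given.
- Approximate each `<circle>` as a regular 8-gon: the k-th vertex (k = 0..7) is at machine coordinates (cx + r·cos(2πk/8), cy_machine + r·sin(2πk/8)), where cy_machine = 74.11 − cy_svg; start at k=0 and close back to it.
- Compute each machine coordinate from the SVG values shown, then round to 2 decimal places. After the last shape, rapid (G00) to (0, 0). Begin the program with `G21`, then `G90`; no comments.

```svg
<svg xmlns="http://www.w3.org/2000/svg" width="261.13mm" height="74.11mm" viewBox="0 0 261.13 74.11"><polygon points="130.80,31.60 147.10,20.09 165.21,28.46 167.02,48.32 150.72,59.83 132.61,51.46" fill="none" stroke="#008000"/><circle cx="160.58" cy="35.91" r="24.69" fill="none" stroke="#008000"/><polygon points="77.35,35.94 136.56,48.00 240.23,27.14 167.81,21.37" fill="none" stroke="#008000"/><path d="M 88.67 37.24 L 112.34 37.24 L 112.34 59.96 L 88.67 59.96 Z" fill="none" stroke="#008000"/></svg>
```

G21
G90
G00 X130.80 Y42.51
M3 S725
G01 X147.10 Y54.02 F986
G01 X165.21 Y45.65
G01 X167.02 Y25.79
G01 X150.72 Y14.28
G01 X132.61 Y22.65
G01 X130.80 Y42.51
M5
G00 X185.27 Y38.20
M3 S725
G01 X178.04 Y55.66 F986
G01 X160.58 Y62.89
G01 X143.12 Y55.66
G01 X135.89 Y38.20
G01 X143.12 Y20.74
G01 X160.58 Y13.51
G01 X178.04 Y20.74
G01 X185.27 Y38.20
M5
G00 X77.35 Y38.17
M3 S725
G01 X136.56 Y26.11 F986
G01 X240.23 Y46.97
G01 X167.81 Y52.74
G01 X77.35 Y38.17
M5
G00 X88.67 Y36.87
M3 S725
G01 X112.34 Y36.87 F986
G01 X112.34 Y14.15
G01 X88.67 Y14.15
G01 X88.67 Y36.87
M5
G00 X0.00 Y0.00

1 u = 1 mm; y_m = 74.11 − y.

[1] `<polygon>` regular polygon, #008000→cut S725 F986: (130.80,42.51) → (147.10,54.02) → (165.21,45.65) → (167.02,25.79) → (150.72,14.28) → (132.61,22.65) → (130.80,42.51) (closed)

[2] `<circle>` circle, #008000→cut S725 F986: (185.27,38.20) → (178.04,55.66) → (160.58,62.89) → (143.12,55.66) → (135.89,38.20) → (143.12,20.74) → (160.58,13.51) → (178.04,20.74) → (185.27,38.20) (closed)

[3] `<polygon>` closed polygon, #008000→cut S725 F986: (77.35,38.17) → (136.56,26.11) → (240.23,46.97) → (167.81,52.74) → (77.35,38.17) (closed)

[4] `<path>` rectangle, #008000→cut S725 F986: (88.67,36.87) → (112.34,36.87) → (112.34,14.15) → (88.67,14.15) → (88.67,36.87) (closed)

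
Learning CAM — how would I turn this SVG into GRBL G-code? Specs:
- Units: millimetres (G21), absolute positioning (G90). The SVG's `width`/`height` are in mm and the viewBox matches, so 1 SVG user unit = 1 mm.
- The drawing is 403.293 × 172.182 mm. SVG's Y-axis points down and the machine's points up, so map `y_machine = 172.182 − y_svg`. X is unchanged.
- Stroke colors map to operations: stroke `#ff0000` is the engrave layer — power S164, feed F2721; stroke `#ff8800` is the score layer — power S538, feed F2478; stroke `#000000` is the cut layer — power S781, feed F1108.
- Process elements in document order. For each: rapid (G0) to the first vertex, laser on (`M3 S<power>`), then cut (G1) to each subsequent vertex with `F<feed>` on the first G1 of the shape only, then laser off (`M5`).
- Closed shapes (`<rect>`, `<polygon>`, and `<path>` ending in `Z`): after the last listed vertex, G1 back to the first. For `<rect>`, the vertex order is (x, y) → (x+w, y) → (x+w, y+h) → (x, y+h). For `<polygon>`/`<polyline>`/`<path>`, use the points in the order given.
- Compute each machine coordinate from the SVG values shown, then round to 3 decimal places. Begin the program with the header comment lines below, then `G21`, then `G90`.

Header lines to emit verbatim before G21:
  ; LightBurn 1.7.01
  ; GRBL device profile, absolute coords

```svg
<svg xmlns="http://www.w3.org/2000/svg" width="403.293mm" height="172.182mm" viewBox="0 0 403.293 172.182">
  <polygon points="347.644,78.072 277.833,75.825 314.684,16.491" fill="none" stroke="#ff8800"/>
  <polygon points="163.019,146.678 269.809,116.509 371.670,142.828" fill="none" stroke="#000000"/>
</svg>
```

viewBox `0 0 403.293 172.182` with mm width/height → 1 unit = 1 mm. Flip: y_m = 172.182 − y_svg.

**Shape 1** — `<polygon>` regular polygon, stroke `#ff8800` → score (S538, F2478). Machine vertices: (347.644,94.110) → (277.833,96.357) → (314.684,155.691) → (347.644,94.110). Closed: final G1 returns to the first vertex.

**Shape 2** — `<polygon>` closed polygon, stroke `#000000` → cut (S781, F1108). Machine vertices: (163.019,25.504) → (269.809,55.673) → (371.670,29.354) → (163.019,25.504). Closed: final G1 returns to the first vertex.

; LightBurn 1.7.01
; GRBL device profile, absolute coords
G21
G90
G0 X347.644 Y94.110
M3 S538
G1 X277.833 Y96.357 F2478
G1 X314.684 Y155.691
G1 X347.644 Y94.110
M5
G0 X163.019 Y25.504
M3 S781
G1 X269.809 Y55.673 F1108
G1 X371.670 Y29.354
G1 X163.019 Y25.504
M5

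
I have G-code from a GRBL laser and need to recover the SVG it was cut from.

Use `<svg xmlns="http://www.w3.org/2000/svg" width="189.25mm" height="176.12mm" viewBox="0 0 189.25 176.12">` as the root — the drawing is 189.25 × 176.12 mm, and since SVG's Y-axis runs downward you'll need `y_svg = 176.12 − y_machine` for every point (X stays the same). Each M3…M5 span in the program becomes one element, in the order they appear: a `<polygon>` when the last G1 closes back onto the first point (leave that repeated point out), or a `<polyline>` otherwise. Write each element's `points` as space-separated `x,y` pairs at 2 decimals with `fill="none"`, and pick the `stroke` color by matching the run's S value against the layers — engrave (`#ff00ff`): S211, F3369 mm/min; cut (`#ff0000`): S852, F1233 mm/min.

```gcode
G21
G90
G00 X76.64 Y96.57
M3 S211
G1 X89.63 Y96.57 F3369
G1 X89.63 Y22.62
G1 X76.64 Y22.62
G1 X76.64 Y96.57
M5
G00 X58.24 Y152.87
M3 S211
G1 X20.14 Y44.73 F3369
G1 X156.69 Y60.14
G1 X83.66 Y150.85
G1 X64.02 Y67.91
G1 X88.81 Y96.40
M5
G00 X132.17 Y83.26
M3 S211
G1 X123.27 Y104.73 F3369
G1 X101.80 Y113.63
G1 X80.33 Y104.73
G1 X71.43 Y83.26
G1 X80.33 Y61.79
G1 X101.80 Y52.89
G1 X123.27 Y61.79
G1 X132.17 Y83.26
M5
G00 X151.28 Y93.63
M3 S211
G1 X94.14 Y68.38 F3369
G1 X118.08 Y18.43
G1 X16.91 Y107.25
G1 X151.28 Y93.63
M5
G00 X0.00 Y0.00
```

<svg xmlns="http://www.w3.org/2000/svg" width="189.25mm" height="176.12mm" viewBox="0 0 189.25 176.12">
  <polygon points="76.64,79.55 89.63,79.55 89.63,153.50 76.64,153.50" fill="none" stroke="#ff00ff"/>
  <polyline points="58.24,23.25 20.14,131.39 156.69,115.98 83.66,25.27 64.02,108.21 88.81,79.72" fill="none" stroke="#ff00ff"/>
  <polygon points="132.17,92.86 123.27,71.39 101.80,62.49 80.33,71.39 71.43,92.86 80.33,114.33 101.80,123.23 123.27,114.33" fill="none" stroke="#ff00ff"/>
  <polygon points="151.28,82.49 94.14,107.74 118.08,157.69 16.91,68.87" fill="none" stroke="#ff00ff"/>
</svg>

y_svg = 176.12 − y_m. Every run uses S211, so all elements get stroke `#ff00ff` (engrave).

[1] closed run; points: 76.64,79.55 89.63,79.55 89.63,153.50 76.64,153.50

[2] open run; points: 58.24,23.25 20.14,131.39 156.69,115.98 83.66,25.27 64.02,108.21 88.81,79.72

[3] closed run; points: 132.17,92.86 123.27,71.39 101.80,62.49 80.33,71.39 71.43,92.86 80.33,114.33 101.80,123.23 123.27,114.33

[4] closed run; points: 151.28,82.49 94.14,107.74 118.08,157.69 16.91,68.87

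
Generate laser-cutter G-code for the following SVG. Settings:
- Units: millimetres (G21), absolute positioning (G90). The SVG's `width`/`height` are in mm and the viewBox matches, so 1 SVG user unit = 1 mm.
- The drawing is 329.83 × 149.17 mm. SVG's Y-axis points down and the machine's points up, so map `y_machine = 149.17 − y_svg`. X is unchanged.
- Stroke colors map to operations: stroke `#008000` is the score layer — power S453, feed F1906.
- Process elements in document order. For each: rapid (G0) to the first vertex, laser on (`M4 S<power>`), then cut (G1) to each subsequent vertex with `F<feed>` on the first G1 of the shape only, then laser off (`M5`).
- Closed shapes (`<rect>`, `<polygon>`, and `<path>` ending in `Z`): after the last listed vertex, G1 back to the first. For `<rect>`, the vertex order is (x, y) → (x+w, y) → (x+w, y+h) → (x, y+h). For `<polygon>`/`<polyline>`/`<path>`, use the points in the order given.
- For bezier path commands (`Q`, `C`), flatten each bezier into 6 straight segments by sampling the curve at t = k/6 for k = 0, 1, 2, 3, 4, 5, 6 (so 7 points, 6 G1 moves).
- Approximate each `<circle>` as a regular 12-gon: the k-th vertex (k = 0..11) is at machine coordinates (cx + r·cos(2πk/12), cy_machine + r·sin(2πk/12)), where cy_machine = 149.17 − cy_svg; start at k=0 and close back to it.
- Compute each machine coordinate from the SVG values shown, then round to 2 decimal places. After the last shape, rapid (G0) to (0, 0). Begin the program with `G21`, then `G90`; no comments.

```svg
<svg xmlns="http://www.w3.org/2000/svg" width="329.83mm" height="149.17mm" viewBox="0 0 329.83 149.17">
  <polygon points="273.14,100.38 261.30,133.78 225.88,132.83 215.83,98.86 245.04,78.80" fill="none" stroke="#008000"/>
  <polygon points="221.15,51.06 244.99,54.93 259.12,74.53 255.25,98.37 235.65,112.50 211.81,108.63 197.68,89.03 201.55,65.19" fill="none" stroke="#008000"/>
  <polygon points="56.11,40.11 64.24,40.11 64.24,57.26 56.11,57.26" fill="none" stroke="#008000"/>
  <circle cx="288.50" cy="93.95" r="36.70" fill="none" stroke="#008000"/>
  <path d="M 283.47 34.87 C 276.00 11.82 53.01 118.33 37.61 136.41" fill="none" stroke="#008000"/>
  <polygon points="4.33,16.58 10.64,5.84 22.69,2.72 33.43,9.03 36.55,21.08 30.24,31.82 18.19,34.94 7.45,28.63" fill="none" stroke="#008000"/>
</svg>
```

G21
G90
G0 X273.14 Y48.79
M4 S453
G1 X261.30 Y15.39 F1906
G1 X225.88 Y16.34
G1 X215.83 Y50.31
G1 X245.04 Y70.37
G1 X273.14 Y48.79
M5
G0 X221.15 Y98.11
M4 S453
G1 X244.99 Y94.24 F1906
G1 X259.12 Y74.64
G1 X255.25 Y50.80
G1 X235.65 Y36.67
G1 X211.81 Y40.54
G1 X197.68 Y60.14
G1 X201.55 Y83.98
G1 X221.15 Y98.11
M5
G0 X56.11 Y109.06
M4 S453
G1 X64.24 Y109.06 F1906
G1 X64.24 Y91.91
G1 X56.11 Y91.91
G1 X56.11 Y109.06
M5
G0 X325.20 Y55.22
M4 S453
G1 X320.28 Y73.57 F1906
G1 X306.85 Y87.00
G1 X288.50 Y91.92
G1 X270.15 Y87.00
G1 X256.72 Y73.57
G1 X251.80 Y55.22
G1 X256.72 Y36.87
G1 X270.15 Y23.44
G1 X288.50 Y18.52
G1 X306.85 Y23.44
G1 X320.28 Y36.87
G1 X325.20 Y55.22
M5
G0 X283.47 Y114.30
M4 S453
G1 X263.73 Y116.04 F1906
G1 X219.83 Y102.24
G1 X163.51 Y78.95
G1 X106.54 Y52.24
G1 X60.65 Y28.16
G1 X37.61 Y12.76
M5
G0 X4.33 Y132.59
M4 S453
G1 X10.64 Y143.33 F1906
G1 X22.69 Y146.45
G1 X33.43 Y140.14
G1 X36.55 Y128.09
G1 X30.24 Y117.35
G1 X18.19 Y114.23
G1 X7.45 Y120.54
G1 X4.33 Y132.59
M5
G0 X0.00 Y0.00

1 u = 1 mm; y_m = 149.17 − y.

[1] `<polygon>` regular polygon, #008000→score S453 F1906: (273.14,48.79) → (261.30,15.39) → (225.88,16.34) → (215.83,50.31) → (245.04,70.37) → (273.14,48.79) (closed)

[2] `<polygon>` regular polygon, #008000→score S453 F1906: (221.15,98.11) → (244.99,94.24) → (259.12,74.64) → (255.25,50.80) → (235.65,36.67) → (211.81,40.54) → (197.68,60.14) → (201.55,83.98) → (221.15,98.11) (closed)

[3] `<polygon>` rectangle, #008000→score S453 F1906: (56.11,109.06) → (64.24,109.06) → (64.24,91.91) → (56.11,91.91) → (56.11,109.06) (closed)

[4] `<circle>` circle, #008000→score S453 F1906: (325.20,55.22) → (320.28,73.57) → (306.85,87.00) → (288.50,91.92) → (270.15,87.00) → (256.72,73.57) → (251.80,55.22) → (256.72,36.87) → (270.15,23.44) → (288.50,18.52) → (306.85,23.44) → (320.28,36.87) → (325.20,55.22) (closed)

[5] `<path>` cubic bezier, #008000→score S453 F1906: (283.47,114.30) → (263.73,116.04) → (219.83,102.24) → (163.51,78.95) → (106.54,52.24) → (60.65,28.16) → (37.61,12.76)

[6] `<polygon>` regular polygon, #008000→score S453 F1906: (4.33,132.59) → (10.64,143.33) → (22.69,146.45) → (33.43,140.14) → (36.55,128.09) → (30.24,117.35) → (18.19,114.23) → (7.45,120.54) → (4.33,132.59) (closed)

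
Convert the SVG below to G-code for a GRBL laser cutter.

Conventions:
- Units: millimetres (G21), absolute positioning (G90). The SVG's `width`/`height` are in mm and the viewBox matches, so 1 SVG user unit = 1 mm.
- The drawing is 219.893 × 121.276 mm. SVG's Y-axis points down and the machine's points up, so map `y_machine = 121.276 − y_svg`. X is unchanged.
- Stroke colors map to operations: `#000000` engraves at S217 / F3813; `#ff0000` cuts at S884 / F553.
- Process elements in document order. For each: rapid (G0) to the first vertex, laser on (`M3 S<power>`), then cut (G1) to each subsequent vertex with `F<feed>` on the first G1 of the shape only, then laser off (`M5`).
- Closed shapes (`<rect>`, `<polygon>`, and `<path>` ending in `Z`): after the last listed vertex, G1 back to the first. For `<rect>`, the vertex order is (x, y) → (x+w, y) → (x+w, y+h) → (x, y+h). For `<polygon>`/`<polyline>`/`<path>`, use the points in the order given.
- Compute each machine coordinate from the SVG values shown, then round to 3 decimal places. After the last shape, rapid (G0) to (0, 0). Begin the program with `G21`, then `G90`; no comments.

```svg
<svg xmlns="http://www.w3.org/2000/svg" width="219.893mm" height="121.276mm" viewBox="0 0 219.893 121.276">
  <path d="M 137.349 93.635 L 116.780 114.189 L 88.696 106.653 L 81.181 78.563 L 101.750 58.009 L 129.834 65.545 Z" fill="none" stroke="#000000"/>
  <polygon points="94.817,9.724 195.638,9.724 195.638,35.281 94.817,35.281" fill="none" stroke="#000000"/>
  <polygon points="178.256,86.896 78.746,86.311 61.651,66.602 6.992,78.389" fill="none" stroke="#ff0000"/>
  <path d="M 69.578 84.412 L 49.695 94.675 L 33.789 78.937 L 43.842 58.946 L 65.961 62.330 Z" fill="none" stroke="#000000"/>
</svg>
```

G21
G90
G0 X137.349 Y27.641
M3 S217
G1 X116.780 Y7.087 F3813
G1 X88.696 Y14.623
G1 X81.181 Y42.713
G1 X101.750 Y63.267
G1 X129.834 Y55.731
G1 X137.349 Y27.641
M5
G0 X94.817 Y111.552
M3 S217
G1 X195.638 Y111.552 F3813
G1 X195.638 Y85.995
G1 X94.817 Y85.995
G1 X94.817 Y111.552
M5
G0 X178.256 Y34.380
M3 S884
G1 X78.746 Y34.965 F553
G1 X61.651 Y54.674
G1 X6.992 Y42.887
G1 X178.256 Y34.380
M5
G0 X69.578 Y36.864
M3 S217
G1 X49.695 Y26.601 F3813
G1 X33.789 Y42.339
G1 X43.842 Y62.330
G1 X65.961 Y58.946
G1 X69.578 Y36.864
M5
G0 X0.000 Y0.000

viewBox `0 0 219.893 121.276` with mm width/height → 1 unit = 1 mm. Flip: y_m = 121.276 − y_svg.

**Shape 1** — `<path>` regular polygon, stroke `#000000` → engrave (S217, F3813). Machine vertices: (137.349,27.641) → (116.780,7.087) → (88.696,14.623) → (81.181,42.713) → (101.750,63.267) → (129.834,55.731) → (137.349,27.641). Closed: final G1 returns to the first vertex.

**Shape 2** — `<polygon>` rectangle, stroke `#000000` → engrave (S217, F3813). Machine vertices: (94.817,111.552) → (195.638,111.552) → (195.638,85.995) → (94.817,85.995) → (94.817,111.552). Closed: final G1 returns to the first vertex.

**Shape 3** — `<polygon>` closed polygon, stroke `#ff0000` → cut (S884, F553). Machine vertices: (178.256,34.380) → (78.746,34.965) → (61.651,54.674) → (6.992,42.887) → (178.256,34.380). Closed: final G1 returns to the first vertex.

**Shape 4** — `<path>` regular polygon, stroke `#000000` → engrave (S217, F3813). Machine vertices: (69.578,36.864) → (49.695,26.601) → (33.789,42.339) → (43.842,62.330) → (65.961,58.946) → (69.578,36.864). Closed: final G1 returns to the first vertex.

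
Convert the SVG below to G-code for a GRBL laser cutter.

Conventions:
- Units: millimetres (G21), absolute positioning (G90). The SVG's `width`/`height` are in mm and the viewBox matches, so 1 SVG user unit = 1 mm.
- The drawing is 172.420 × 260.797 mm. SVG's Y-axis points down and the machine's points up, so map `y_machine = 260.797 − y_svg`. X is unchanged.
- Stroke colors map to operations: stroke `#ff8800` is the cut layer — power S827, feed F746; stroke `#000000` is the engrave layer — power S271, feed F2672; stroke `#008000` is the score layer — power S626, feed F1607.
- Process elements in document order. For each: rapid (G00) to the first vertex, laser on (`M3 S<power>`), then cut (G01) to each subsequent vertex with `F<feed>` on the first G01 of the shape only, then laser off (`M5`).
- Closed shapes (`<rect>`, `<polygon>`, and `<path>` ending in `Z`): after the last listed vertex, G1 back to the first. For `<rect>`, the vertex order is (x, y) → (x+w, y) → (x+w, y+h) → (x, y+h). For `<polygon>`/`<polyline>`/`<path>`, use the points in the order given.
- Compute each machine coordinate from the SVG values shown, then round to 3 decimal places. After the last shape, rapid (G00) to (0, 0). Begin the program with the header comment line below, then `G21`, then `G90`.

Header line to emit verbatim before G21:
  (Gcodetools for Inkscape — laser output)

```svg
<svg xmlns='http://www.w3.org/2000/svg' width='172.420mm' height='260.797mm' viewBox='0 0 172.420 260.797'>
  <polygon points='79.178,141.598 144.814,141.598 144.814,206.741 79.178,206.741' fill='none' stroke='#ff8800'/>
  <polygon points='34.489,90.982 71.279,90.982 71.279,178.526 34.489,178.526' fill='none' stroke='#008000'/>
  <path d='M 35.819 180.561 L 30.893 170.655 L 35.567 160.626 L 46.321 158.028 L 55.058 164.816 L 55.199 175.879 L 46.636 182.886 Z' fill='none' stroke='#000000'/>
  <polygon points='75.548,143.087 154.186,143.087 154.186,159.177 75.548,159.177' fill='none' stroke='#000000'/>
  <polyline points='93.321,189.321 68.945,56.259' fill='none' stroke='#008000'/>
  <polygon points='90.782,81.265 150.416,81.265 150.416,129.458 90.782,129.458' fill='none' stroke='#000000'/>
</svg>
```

Since the viewBox matches the mm dimensions, user units are millimetres directly. The only transform is the Y-flip y_m = 260.797 − y_svg.

Shape 1 is a rectangle drawn with `<polygon>`. Its stroke #ff8800 means cut at S827, F746. After flipping Y the toolpath is (79.178,119.199) → (144.814,119.199) → (144.814,54.056) → (79.178,54.056) → (79.178,119.199), returning to the start.

Shape 2 is a rectangle drawn with `<polygon>`. Its stroke #008000 means score at S626, F1607. After flipping Y the toolpath is (34.489,169.815) → (71.279,169.815) → (71.279,82.271) → (34.489,82.271) → (34.489,169.815), returning to the start.

Shape 3 is a regular polygon drawn with `<path>`. Its stroke #000000 means engrave at S271, F2672. After flipping Y the toolpath is (35.819,80.236) → (30.893,90.142) → (35.567,100.171) → (46.321,102.769) → (55.058,95.981) → (55.199,84.918) → (46.636,77.911) → (35.819,80.236), returning to the start.

Shape 4 is a rectangle drawn with `<polygon>`. Its stroke #000000 means engrave at S271, F2672. After flipping Y the toolpath is (75.548,117.710) → (154.186,117.710) → (154.186,101.620) → (75.548,101.620) → (75.548,117.710), returning to the start.

Shape 5 is a line segment drawn with `<polyline>`. Its stroke #008000 means score at S626, F1607. After flipping Y the toolpath is (93.321,71.476) → (68.945,204.538).

Shape 6 is a rectangle drawn with `<polygon>`. Its stroke #000000 means engrave at S271, F2672. After flipping Y the toolpath is (90.782,179.532) → (150.416,179.532) → (150.416,131.339) → (90.782,131.339) → (90.782,179.532), returning to the start.

(Gcodetools for Inkscape — laser output)
G21
G90
G00 X79.178 Y119.199
M3 S827
G01 X144.814 Y119.199 F746
G01 X144.814 Y54.056
G01 X79.178 Y54.056
G01 X79.178 Y119.199
M5
G00 X34.489 Y169.815
M3 S626
G01 X71.279 Y169.815 F1607
G01 X71.279 Y82.271
G01 X34.489 Y82.271
G01 X34.489 Y169.815
M5
G00 X35.819 Y80.236
M3 S271
G01 X30.893 Y90.142 F2672
G01 X35.567 Y100.171
G01 X46.321 Y102.769
G01 X55.058 Y95.981
G01 X55.199 Y84.918
G01 X46.636 Y77.911
G01 X35.819 Y80.236
M5
G00 X75.548 Y117.710
M3 S271
G01 X154.186 Y117.710 F2672
G01 X154.186 Y101.620
G01 X75.548 Y101.620
G01 X75.548 Y117.710
M5
G00 X93.321 Y71.476
M3 S626
G01 X68.945 Y204.538 F1607
M5
G00 X90.782 Y179.532
M3 S271
G01 X150.416 Y179.532 F2672
G01 X150.416 Y131.339
G01 X90.782 Y131.339
G01 X90.782 Y179.532
M5
G00 X0.000 Y0.000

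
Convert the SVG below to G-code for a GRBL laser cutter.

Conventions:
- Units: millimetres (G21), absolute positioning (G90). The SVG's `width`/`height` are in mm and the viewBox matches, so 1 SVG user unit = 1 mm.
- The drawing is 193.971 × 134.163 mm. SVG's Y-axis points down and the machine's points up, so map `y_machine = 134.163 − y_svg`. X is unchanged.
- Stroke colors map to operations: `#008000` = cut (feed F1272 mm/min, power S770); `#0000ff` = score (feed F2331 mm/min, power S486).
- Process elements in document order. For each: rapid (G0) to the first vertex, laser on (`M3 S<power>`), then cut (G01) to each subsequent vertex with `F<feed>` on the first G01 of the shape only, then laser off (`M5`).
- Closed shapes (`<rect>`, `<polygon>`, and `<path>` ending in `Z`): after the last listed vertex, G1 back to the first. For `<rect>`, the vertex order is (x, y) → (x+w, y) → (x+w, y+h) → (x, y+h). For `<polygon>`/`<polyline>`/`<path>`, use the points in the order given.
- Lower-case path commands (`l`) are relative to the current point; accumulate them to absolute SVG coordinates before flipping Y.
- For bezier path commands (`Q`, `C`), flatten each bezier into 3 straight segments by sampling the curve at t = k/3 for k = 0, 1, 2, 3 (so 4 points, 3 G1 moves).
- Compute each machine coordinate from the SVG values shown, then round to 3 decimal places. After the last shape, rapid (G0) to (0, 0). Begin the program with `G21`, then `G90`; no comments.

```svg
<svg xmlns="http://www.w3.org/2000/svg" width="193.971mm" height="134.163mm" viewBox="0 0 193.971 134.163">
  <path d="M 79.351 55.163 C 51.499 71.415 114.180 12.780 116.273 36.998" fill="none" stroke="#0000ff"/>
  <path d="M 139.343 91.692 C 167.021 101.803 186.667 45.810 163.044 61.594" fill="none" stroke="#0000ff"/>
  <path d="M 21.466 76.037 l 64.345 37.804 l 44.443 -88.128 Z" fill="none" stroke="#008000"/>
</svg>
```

viewBox `0 0 193.971 134.163` with mm width/height → 1 unit = 1 mm. Flip: y_m = 134.163 − y_svg.

**Shape 1** — `<path>` cubic bezier, stroke `#0000ff` → score (S486, F2331). Control points (SVG): P0=(79.351,55.163), P1=(51.499,71.415), P2=(114.180,12.780), P3=(116.273,36.998); sampled at t=k/3. Machine vertices: (79.351,79.000) → (76.080,81.868) → (99.581,99.608) → (116.273,97.165). Open path.

**Shape 2** — `<path>` cubic bezier, stroke `#0000ff` → score (S486, F2331). Control points (SVG): P0=(139.343,91.692), P1=(167.021,101.803), P2=(186.667,45.810), P3=(163.044,61.594); sampled at t=k/3. Machine vertices: (139.343,42.471) → (163.039,49.288) → (173.549,69.534) → (163.044,72.569). Open path.

**Shape 3** — `<path>` closed polygon, stroke `#008000` → cut (S770, F1272). Machine vertices: (21.466,58.126) → (85.811,20.322) → (130.254,108.450) → (21.466,58.126). Closed: final G1 returns to the first vertex.

G21
G90
G0 X79.351 Y79.000
M3 S486
G01 X76.080 Y81.868 F2331
G01 X99.581 Y99.608
G01 X116.273 Y97.165
M5
G0 X139.343 Y42.471
M3 S486
G01 X163.039 Y49.288 F2331
G01 X173.549 Y69.534
G01 X163.044 Y72.569
M5
G0 X21.466 Y58.126
M3 S770
G01 X85.811 Y20.322 F1272
G01 X130.254 Y108.450
G01 X21.466 Y58.126
M5
G0 X0.000 Y0.000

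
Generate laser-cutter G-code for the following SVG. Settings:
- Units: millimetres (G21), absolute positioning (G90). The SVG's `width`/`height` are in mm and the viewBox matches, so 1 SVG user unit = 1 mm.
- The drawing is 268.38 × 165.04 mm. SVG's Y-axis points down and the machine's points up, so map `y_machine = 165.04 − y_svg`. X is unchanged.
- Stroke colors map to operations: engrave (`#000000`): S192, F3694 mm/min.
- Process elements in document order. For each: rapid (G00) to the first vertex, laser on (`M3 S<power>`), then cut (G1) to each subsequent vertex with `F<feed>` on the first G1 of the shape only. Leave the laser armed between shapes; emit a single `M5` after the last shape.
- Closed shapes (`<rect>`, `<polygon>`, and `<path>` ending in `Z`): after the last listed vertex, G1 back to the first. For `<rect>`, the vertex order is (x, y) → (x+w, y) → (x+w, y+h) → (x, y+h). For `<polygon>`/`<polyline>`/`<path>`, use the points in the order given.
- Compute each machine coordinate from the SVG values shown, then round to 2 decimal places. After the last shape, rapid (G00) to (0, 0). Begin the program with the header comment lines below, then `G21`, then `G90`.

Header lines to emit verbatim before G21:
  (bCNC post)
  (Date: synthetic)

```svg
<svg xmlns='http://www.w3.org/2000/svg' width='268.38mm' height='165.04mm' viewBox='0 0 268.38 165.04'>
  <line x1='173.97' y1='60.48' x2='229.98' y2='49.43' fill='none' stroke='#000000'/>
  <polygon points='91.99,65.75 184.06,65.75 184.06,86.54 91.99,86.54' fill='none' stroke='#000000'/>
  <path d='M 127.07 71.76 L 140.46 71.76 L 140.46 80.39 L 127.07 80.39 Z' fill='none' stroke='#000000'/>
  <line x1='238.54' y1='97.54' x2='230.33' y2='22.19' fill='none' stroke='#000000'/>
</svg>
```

Since the viewBox matches the mm dimensions, user units are millimetres directly. The only transform is the Y-flip y_m = 165.04 − y_svg.

Shape 1 is a line segment drawn with `<line>`. Its stroke #000000 means engrave at S192, F3694. After flipping Y the toolpath is (173.97,104.56) → (229.98,115.61).

Shape 2 is a rectangle drawn with `<polygon>`. Its stroke #000000 means engrave at S192, F3694. After flipping Y the toolpath is (91.99,99.29) → (184.06,99.29) → (184.06,78.50) → (91.99,78.50) → (91.99,99.29), returning to the start.

Shape 3 is a rectangle drawn with `<path>`. Its stroke #000000 means engrave at S192, F3694. After flipping Y the toolpath is (127.07,93.28) → (140.46,93.28) → (140.46,84.65) → (127.07,84.65) → (127.07,93.28), returning to the start.

Shape 4 is a line segment drawn with `<line>`. Its stroke #000000 means engrave at S192, F3694. After flipping Y the toolpath is (238.54,67.50) → (230.33,142.85).

(bCNC post)
(Date: synthetic)
G21
G90
G00 X173.97 Y104.56
M3 S192
G1 X229.98 Y115.61 F3694
G00 X91.99 Y99.29
M3 S192
G1 X184.06 Y99.29 F3694
G1 X184.06 Y78.50
G1 X91.99 Y78.50
G1 X91.99 Y99.29
G00 X127.07 Y93.28
M3 S192
G1 X140.46 Y93.28 F3694
G1 X140.46 Y84.65
G1 X127.07 Y84.65
G1 X127.07 Y93.28
G00 X238.54 Y67.50
M3 S192
G1 X230.33 Y142.85 F3694
M5
G00 X0.00 Y0.00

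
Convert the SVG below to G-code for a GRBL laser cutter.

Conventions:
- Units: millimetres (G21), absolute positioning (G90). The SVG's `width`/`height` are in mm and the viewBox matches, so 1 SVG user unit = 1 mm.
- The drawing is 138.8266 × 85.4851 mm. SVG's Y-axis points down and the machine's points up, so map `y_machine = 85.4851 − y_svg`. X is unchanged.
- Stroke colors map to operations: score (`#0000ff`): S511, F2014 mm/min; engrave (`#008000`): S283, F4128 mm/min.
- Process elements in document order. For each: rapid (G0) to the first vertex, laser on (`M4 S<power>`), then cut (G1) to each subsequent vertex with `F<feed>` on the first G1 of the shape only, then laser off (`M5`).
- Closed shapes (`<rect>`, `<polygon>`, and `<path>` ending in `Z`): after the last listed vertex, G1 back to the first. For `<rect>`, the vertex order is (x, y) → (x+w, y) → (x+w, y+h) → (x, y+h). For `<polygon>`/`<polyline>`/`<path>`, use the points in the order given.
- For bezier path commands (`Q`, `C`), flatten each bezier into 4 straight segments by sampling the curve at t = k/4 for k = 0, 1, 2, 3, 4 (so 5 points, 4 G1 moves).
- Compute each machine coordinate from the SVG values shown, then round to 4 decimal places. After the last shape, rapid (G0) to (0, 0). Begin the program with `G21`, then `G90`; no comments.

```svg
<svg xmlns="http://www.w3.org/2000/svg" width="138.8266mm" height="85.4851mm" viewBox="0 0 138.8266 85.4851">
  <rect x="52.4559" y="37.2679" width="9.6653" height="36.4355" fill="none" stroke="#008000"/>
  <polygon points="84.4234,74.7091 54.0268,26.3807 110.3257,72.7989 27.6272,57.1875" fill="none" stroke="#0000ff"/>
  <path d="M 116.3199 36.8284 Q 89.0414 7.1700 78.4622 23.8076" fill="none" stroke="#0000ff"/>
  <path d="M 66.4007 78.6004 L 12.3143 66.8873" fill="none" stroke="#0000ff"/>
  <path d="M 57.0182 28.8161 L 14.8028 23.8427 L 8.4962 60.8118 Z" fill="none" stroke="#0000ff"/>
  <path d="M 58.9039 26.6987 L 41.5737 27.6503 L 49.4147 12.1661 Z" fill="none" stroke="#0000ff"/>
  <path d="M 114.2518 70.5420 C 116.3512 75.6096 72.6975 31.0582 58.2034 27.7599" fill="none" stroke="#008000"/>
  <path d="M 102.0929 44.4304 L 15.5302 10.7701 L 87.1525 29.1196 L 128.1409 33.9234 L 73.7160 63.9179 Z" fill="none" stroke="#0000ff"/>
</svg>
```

1 u = 1 mm; y_m = 85.4851 − y.

[1] `<rect>` rectangle, #008000→engrave S283 F4128: (52.4559,48.2172) → (62.1212,48.2172) → (62.1212,11.7817) → (52.4559,11.7817) → (52.4559,48.2172) (closed)

[2] `<polygon>` closed polygon, #0000ff→score S511 F2014: (84.4234,10.7760) → (54.0268,59.1044) → (110.3257,12.6862) → (27.6272,28.2976) → (84.4234,10.7760) (closed)

[3] `<path>` quadratic bezier, #0000ff→score S511 F2014: (116.3199,48.6567) → (103.7244,60.5924) → (93.2162,66.7411) → (84.7955,67.1028) → (78.4622,61.6775)

[4] `<path>` line segment, #0000ff→score S511 F2014: (66.4007,6.8847) → (12.3143,18.5978)

[5] `<path>` closed polygon, #0000ff→score S511 F2014: (57.0182,56.6690) → (14.8028,61.6424) → (8.4962,24.6733) → (57.0182,56.6690) (closed)

[6] `<path>` regular polygon, #0000ff→score S511 F2014: (58.9039,58.7864) → (41.5737,57.8348) → (49.4147,73.3190) → (58.9039,58.7864) (closed)

[7] `<path>` cubic bezier, #008000→engrave S283 F4128: (114.2518,14.9431) → (108.4182,19.0261) → (92.4502,33.1969) → (73.3709,48.9364) → (58.2034,57.7252)

[8] `<path>` closed polygon, #0000ff→score S511 F2014: (102.0929,41.0547) → (15.5302,74.7150) → (87.1525,56.3655) → (128.1409,51.5617) → (73.7160,21.5672) → (102.0929,41.0547) (closed)

G21
G90
G0 X52.4559 Y48.2172
M4 S283
G1 X62.1212 Y48.2172 F4128
G1 X62.1212 Y11.7817
G1 X52.4559 Y11.7817
G1 X52.4559 Y48.2172
M5
G0 X84.4234 Y10.7760
M4 S511
G1 X54.0268 Y59.1044 F2014
G1 X110.3257 Y12.6862
G1 X27.6272 Y28.2976
G1 X84.4234 Y10.7760
M5
G0 X116.3199 Y48.6567
M4 S511
G1 X103.7244 Y60.5924 F2014
G1 X93.2162 Y66.7411
G1 X84.7955 Y67.1028
G1 X78.4622 Y61.6775
M5
G0 X66.4007 Y6.8847
M4 S511
G1 X12.3143 Y18.5978 F2014
M5
G0 X57.0182 Y56.6690
M4 S511
G1 X14.8028 Y61.6424 F2014
G1 X8.4962 Y24.6733
G1 X57.0182 Y56.6690
M5
G0 X58.9039 Y58.7864
M4 S511
G1 X41.5737 Y57.8348 F2014
G1 X49.4147 Y73.3190
G1 X58.9039 Y58.7864
M5
G0 X114.2518 Y14.9431
M4 S283
G1 X108.4182 Y19.0261 F4128
G1 X92.4502 Y33.1969
G1 X73.3709 Y48.9364
G1 X58.2034 Y57.7252
M5
G0 X102.0929 Y41.0547
M4 S511
G1 X15.5302 Y74.7150 F2014
G1 X87.1525 Y56.3655
G1 X128.1409 Y51.5617
G1 X73.7160 Y21.5672
G1 X102.0929 Y41.0547
M5
G0 X0.0000 Y0.0000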